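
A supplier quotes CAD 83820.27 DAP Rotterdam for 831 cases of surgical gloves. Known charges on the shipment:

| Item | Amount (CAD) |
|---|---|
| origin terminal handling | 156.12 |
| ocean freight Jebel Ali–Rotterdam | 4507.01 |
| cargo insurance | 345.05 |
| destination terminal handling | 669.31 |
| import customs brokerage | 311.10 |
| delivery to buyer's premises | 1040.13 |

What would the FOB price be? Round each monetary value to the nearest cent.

FOB price: CAD 77258.77

Not relevant to the conversion: origin terminal — on the seller under both DAP and FOB; already in the DAP price and stays in the FOB price. brokerage — on the buyer under both terms; not part of either seller's price.
From DAP to FOB, the seller no longer bears: freight, insurance, destination terminal, delivery.
FOB price = 83820.27 − 4507.01 − 345.05 − 669.31 − 1040.13 = 77258.77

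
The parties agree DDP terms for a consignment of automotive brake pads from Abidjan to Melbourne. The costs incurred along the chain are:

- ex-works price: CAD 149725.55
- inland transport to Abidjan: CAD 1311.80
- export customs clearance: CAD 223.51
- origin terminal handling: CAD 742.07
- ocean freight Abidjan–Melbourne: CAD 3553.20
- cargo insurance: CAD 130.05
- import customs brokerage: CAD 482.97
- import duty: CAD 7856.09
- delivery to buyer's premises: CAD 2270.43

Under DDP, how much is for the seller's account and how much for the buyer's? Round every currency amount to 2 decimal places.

DDP: the seller bears all costs including import duty.
Seller's account: goods 149725.55 + inland to port 1311.80 + export clearance 223.51 + origin terminal 742.07 + freight 3553.20 + insurance 130.05 + brokerage 482.97 + duty 7856.09 + delivery 2270.43 = 166295.67
Buyer's account: 0.00

Seller: CAD 166295.67; buyer: CAD 0.00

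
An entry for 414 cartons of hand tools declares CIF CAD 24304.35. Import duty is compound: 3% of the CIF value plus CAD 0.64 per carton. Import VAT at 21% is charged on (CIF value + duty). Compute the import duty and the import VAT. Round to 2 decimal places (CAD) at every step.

Ad valorem component: 24304.35 × 3% = 729.13
Specific component: 414 × 0.64 = 264.96
Import duty = 729.13 + 264.96 = 994.09
VAT base = CIF + duty = 24304.35 + 994.09 = 25298.44
Import VAT = 25298.44 × 21% = 5312.67

Import duty: CAD 994.09; import VAT: CAD 5312.67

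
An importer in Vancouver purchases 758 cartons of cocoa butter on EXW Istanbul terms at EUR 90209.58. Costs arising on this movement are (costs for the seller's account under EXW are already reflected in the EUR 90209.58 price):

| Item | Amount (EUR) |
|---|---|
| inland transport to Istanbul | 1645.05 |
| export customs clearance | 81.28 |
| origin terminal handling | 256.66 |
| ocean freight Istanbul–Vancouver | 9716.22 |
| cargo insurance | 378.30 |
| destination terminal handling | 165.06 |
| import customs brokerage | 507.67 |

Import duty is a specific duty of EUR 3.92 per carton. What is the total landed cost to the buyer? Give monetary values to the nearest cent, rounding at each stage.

Total landed cost: EUR 105931.18

EXW: the seller makes goods available at their premises; the buyer bears all onward costs.
CIF value = EXW price + inland to port + export clearance + origin terminal + freight + insurance = 90209.58 + 1645.05 + 81.28 + 256.66 + 9716.22 + 378.30 = 102287.09
Import duty = 758 × 3.92 = 2971.36
Buyer bears: inland to port 1645.05 + export clearance 81.28 + origin terminal 256.66 + freight 9716.22 + insurance 378.30 + destination terminal 165.06 + brokerage 507.67 + duty 2971.36 = 15721.60
Landed cost = invoice 90209.58 + 15721.60 = 105931.18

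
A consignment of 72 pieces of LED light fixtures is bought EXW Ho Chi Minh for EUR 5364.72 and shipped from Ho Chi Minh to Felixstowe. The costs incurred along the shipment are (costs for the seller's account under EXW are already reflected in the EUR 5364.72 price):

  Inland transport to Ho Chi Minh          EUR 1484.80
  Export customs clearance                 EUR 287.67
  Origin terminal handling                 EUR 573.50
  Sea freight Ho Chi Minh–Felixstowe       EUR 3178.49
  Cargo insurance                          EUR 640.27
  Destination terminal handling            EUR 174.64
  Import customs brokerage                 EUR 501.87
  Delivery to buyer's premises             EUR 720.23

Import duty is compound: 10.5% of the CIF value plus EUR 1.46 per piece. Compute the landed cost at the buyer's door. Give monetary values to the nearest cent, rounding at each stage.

Total landed cost: EUR 14241.90

EXW: the seller makes goods available at their premises; the buyer bears all onward costs.
CIF value = EXW price + inland to port + export clearance + origin terminal + freight + insurance = 5364.72 + 1484.80 + 287.67 + 573.50 + 3178.49 + 640.27 = 11529.45
Ad valorem component: 11529.45 × 10.5% = 1210.59
Specific component: 72 × 1.46 = 105.12
Import duty = 1210.59 + 105.12 = 1315.71
Buyer bears: inland to port 1484.80 + export clearance 287.67 + origin terminal 573.50 + freight 3178.49 + insurance 640.27 + destination terminal 174.64 + brokerage 501.87 + delivery 720.23 + duty 1315.71 = 8877.18
Landed cost = invoice 5364.72 + 8877.18 = 14241.90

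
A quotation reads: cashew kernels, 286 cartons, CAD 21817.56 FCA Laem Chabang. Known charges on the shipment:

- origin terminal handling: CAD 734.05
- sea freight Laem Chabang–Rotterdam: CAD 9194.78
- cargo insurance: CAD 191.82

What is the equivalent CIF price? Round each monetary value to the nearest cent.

From FCA to CIF, the seller additionally bears: origin terminal, freight, insurance.
CIF price = 21817.56 + 734.05 + 9194.78 + 191.82 = 31938.21

CIF price: CAD 31938.21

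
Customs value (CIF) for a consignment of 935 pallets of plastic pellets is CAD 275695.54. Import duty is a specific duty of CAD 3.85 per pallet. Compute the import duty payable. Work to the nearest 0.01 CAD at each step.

Import duty: CAD 3599.75

Import duty = 935 × 3.85 = 3599.75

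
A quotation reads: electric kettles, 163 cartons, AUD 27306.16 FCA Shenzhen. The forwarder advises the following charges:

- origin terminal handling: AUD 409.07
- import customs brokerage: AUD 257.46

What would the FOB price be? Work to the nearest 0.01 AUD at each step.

Not relevant to the conversion: brokerage — on the buyer under both terms; not part of either seller's price.
From FCA to FOB, the seller additionally bears: origin terminal.
FOB price = 27306.16 + 409.07 = 27715.23

FOB price: AUD 27715.23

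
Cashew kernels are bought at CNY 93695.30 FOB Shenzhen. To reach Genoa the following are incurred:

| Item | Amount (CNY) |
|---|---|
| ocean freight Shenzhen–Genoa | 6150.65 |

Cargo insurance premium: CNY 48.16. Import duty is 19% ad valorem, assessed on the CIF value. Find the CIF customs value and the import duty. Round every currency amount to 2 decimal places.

CIF = FOB price + freight + insurance
CIF = 93695.30 + 6150.65 + 48.16 = 99894.11
Import duty = 99894.11 × 19% = 18979.88

CIF value: CNY 99894.11; import duty: CNY 18979.88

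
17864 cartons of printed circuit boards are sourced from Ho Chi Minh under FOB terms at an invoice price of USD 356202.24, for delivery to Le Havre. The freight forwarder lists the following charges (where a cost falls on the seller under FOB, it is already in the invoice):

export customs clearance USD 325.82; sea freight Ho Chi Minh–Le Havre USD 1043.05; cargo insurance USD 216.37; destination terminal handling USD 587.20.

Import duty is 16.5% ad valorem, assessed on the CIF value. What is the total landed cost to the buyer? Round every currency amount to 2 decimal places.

Total landed cost: USD 417030.03

FOB: the seller bears costs until goods are on board at the origin port; the buyer bears freight, insurance and all costs thereafter.
Already in the invoice (seller's account under FOB): export clearance — exclude.
CIF value = FOB price + freight + insurance = 356202.24 + 1043.05 + 216.37 = 357461.66
Import duty = 357461.66 × 16.5% = 58981.17
Buyer bears: freight 1043.05 + insurance 216.37 + destination terminal 587.20 + duty 58981.17 = 60827.79
Landed cost = invoice 356202.24 + 60827.79 = 417030.03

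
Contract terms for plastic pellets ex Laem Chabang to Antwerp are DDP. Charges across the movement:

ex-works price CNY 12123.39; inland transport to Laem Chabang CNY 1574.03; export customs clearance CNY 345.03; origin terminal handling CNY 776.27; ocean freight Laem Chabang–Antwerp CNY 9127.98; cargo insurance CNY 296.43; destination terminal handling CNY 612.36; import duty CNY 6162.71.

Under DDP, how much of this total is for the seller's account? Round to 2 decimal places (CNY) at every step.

Seller's account: CNY 31018.20

DDP: the seller bears all costs including import duty.
Seller's account: goods 12123.39 + inland to port 1574.03 + export clearance 345.03 + origin terminal 776.27 + freight 9127.98 + insurance 296.43 + destination terminal 612.36 + duty 6162.71 = 31018.20
Buyer's account: 0.00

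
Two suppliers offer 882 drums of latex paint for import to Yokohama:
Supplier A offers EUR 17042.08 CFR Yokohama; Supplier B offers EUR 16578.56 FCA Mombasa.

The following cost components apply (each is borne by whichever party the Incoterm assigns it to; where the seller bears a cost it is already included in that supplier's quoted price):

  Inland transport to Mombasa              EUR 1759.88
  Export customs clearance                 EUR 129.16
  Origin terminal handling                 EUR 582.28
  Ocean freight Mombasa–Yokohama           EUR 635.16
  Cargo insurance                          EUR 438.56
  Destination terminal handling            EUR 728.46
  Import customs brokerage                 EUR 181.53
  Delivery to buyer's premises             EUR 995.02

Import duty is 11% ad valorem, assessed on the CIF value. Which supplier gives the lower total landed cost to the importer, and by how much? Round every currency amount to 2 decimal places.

Supplier A is cheaper by EUR 836.85

Supplier A (CFR):
CIF value = CFR price + insurance = 17042.08 + 438.56 = 17480.64
Import duty = 17480.64 × 11% = 1922.87
Buyer bears (A): 438.56 + 728.46 + 181.53 + 995.02 = 2343.57
Landed cost (A) = invoice 17042.08 + 2343.57 + duty 1922.87 = 21308.52
Supplier B (FCA):
CIF value = FCA price + origin terminal + freight + insurance = 16578.56 + 582.28 + 635.16 + 438.56 = 18234.56
Import duty = 18234.56 × 11% = 2005.80
Buyer bears (B): 582.28 + 635.16 + 438.56 + 728.46 + 181.53 + 995.02 = 3561.01
Landed cost (B) = invoice 16578.56 + 3561.01 + duty 2005.80 = 22145.37
Difference = |21308.52 − 22145.37| = 836.85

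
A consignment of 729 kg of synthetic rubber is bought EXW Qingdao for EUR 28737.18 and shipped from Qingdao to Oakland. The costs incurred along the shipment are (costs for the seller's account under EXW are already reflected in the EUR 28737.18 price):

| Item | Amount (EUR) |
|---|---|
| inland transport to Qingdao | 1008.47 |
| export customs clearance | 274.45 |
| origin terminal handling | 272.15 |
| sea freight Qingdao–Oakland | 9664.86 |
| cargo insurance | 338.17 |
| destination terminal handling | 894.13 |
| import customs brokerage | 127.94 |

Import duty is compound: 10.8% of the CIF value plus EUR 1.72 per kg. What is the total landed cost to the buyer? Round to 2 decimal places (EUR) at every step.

Total landed cost: EUR 46923.12

EXW: the seller makes goods available at their premises; the buyer bears all onward costs.
CIF value = EXW price + inland to port + export clearance + origin terminal + freight + insurance = 28737.18 + 1008.47 + 274.45 + 272.15 + 9664.86 + 338.17 = 40295.28
Ad valorem component: 40295.28 × 10.8% = 4351.89
Specific component: 729 × 1.72 = 1253.88
Import duty = 4351.89 + 1253.88 = 5605.77
Buyer bears: inland to port 1008.47 + export clearance 274.45 + origin terminal 272.15 + freight 9664.86 + insurance 338.17 + destination terminal 894.13 + brokerage 127.94 + duty 5605.77 = 18185.94
Landed cost = invoice 28737.18 + 18185.94 = 46923.12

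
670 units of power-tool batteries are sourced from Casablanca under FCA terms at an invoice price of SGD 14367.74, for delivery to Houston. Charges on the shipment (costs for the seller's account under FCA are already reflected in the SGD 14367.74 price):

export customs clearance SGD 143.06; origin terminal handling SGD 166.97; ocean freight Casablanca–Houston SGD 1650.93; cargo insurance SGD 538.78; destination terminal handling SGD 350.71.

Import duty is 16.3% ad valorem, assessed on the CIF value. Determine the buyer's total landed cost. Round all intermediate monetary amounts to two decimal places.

FCA: the seller delivers export-cleared goods to the carrier; the buyer bears costs from that point.
Already in the invoice (seller's account under FCA): export clearance — exclude.
CIF value = FCA price + origin terminal + freight + insurance = 14367.74 + 166.97 + 1650.93 + 538.78 = 16724.42
Import duty = 16724.42 × 16.3% = 2726.08
Buyer bears: origin terminal 166.97 + freight 1650.93 + insurance 538.78 + destination terminal 350.71 + duty 2726.08 = 5433.47
Landed cost = invoice 14367.74 + 5433.47 = 19801.21

Total landed cost: SGD 19801.21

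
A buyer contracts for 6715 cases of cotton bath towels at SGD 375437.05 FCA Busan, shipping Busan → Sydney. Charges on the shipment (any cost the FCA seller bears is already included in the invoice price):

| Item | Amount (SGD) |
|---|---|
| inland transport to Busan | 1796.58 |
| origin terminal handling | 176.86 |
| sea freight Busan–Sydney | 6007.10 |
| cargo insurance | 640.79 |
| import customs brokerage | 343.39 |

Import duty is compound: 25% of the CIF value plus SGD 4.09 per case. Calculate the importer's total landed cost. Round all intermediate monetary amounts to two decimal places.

Total landed cost: SGD 505634.99

FCA: the seller delivers export-cleared goods to the carrier; the buyer bears costs from that point.
Already in the invoice (seller's account under FCA): inland to port — exclude.
CIF value = FCA price + origin terminal + freight + insurance = 375437.05 + 176.86 + 6007.10 + 640.79 = 382261.80
Ad valorem component: 382261.80 × 25% = 95565.45
Specific component: 6715 × 4.09 = 27464.35
Import duty = 95565.45 + 27464.35 = 123029.80
Buyer bears: origin terminal 176.86 + freight 6007.10 + insurance 640.79 + brokerage 343.39 + duty 123029.80 = 130197.94
Landed cost = invoice 375437.05 + 130197.94 = 505634.99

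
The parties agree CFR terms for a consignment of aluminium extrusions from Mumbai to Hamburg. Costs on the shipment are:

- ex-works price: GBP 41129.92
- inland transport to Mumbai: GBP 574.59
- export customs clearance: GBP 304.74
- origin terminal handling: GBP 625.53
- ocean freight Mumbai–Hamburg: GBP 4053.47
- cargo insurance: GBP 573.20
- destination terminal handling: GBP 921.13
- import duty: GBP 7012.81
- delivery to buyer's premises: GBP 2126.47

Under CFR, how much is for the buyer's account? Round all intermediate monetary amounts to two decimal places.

CFR: the seller pays costs through ocean freight to the destination port, but not insurance.
Seller's account: goods 41129.92 + inland to port 574.59 + export clearance 304.74 + origin terminal 625.53 + freight 4053.47 = 46688.25
Buyer's account: insurance 573.20 + destination terminal 921.13 + duty 7012.81 + delivery 2126.47 = 10633.61

Buyer's account: GBP 10633.61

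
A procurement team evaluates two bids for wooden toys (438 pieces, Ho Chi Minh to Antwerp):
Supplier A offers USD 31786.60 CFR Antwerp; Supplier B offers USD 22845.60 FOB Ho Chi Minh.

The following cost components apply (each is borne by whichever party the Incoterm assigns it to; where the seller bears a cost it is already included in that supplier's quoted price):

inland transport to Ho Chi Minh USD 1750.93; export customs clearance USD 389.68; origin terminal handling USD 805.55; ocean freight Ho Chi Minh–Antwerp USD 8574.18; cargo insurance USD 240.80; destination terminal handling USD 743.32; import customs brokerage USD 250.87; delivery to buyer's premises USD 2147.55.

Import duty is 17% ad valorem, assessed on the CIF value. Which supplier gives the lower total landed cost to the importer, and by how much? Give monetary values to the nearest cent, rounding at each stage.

Supplier A (CFR):
CIF value = CFR price + insurance = 31786.60 + 240.80 = 32027.40
Import duty = 32027.40 × 17% = 5444.66
Buyer bears (A): 240.80 + 743.32 + 250.87 + 2147.55 = 3382.54
Landed cost (A) = invoice 31786.60 + 3382.54 + duty 5444.66 = 40613.80
Supplier B (FOB):
CIF value = FOB price + freight + insurance = 22845.60 + 8574.18 + 240.80 = 31660.58
Import duty = 31660.58 × 17% = 5382.30
Buyer bears (B): 8574.18 + 240.80 + 743.32 + 250.87 + 2147.55 = 11956.72
Landed cost (B) = invoice 22845.60 + 11956.72 + duty 5382.30 = 40184.62
Difference = |40613.80 − 40184.62| = 429.18

Supplier B is cheaper by USD 429.18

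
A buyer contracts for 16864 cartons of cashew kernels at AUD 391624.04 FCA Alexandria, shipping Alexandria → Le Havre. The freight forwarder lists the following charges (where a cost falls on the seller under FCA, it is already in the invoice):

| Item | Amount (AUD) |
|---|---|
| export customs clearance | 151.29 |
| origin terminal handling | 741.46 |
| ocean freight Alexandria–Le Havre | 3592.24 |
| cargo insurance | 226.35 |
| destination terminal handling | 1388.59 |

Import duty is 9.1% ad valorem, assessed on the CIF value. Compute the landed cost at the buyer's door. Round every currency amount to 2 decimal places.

FCA: the seller delivers export-cleared goods to the carrier; the buyer bears costs from that point.
Already in the invoice (seller's account under FCA): export clearance — exclude.
CIF value = FCA price + origin terminal + freight + insurance = 391624.04 + 741.46 + 3592.24 + 226.35 = 396184.09
Import duty = 396184.09 × 9.1% = 36052.75
Buyer bears: origin terminal 741.46 + freight 3592.24 + insurance 226.35 + destination terminal 1388.59 + duty 36052.75 = 42001.39
Landed cost = invoice 391624.04 + 42001.39 = 433625.43

Total landed cost: AUD 433625.43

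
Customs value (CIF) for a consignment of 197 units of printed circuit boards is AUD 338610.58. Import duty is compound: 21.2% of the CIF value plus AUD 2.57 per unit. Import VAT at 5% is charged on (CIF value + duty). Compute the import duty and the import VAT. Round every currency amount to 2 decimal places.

Import duty: AUD 72291.73; import VAT: AUD 20545.12

Ad valorem component: 338610.58 × 21.2% = 71785.44
Specific component: 197 × 2.57 = 506.29
Import duty = 71785.44 + 506.29 = 72291.73
VAT base = CIF + duty = 338610.58 + 72291.73 = 410902.31
Import VAT = 410902.31 × 5% = 20545.12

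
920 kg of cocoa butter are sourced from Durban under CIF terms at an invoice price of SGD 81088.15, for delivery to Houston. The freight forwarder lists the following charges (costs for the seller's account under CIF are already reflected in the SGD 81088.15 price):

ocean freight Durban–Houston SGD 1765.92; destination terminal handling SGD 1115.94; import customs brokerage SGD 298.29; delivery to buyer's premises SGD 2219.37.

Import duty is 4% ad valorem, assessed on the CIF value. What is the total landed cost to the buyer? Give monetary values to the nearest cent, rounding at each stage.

CIF: the seller pays costs through ocean freight and marine insurance to the destination port.
Already in the invoice (seller's account under CIF): freight — exclude.
The CIF price already equals the CIF value: 81088.15
Import duty = 81088.15 × 4% = 3243.53
Buyer bears: destination terminal 1115.94 + brokerage 298.29 + delivery 2219.37 + duty 3243.53 = 6877.13
Landed cost = invoice 81088.15 + 6877.13 = 87965.28

Total landed cost: SGD 87965.28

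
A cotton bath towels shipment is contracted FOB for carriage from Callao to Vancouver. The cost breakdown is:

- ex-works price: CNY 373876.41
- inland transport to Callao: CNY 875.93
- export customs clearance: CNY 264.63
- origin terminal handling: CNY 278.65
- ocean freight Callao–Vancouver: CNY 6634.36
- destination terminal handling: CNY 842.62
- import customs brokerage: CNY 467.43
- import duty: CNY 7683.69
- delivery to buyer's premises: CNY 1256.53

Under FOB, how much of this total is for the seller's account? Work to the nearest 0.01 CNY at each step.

Seller's account: CNY 375295.62

FOB: the seller bears costs until goods are on board at the origin port; the buyer bears freight, insurance and all costs thereafter.
Seller's account: goods 373876.41 + inland to port 875.93 + export clearance 264.63 + origin terminal 278.65 = 375295.62
Buyer's account: freight 6634.36 + destination terminal 842.62 + brokerage 467.43 + duty 7683.69 + delivery 1256.53 = 16884.63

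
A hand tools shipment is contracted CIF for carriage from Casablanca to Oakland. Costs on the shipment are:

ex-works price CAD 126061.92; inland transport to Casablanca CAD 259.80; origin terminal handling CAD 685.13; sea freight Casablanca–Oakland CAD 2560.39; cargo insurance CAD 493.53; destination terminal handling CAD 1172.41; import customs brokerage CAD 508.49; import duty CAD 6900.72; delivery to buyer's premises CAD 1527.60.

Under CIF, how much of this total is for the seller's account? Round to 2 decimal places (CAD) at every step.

CIF: the seller pays costs through ocean freight and marine insurance to the destination port.
Seller's account: goods 126061.92 + inland to port 259.80 + origin terminal 685.13 + freight 2560.39 + insurance 493.53 = 130060.77
Buyer's account: destination terminal 1172.41 + brokerage 508.49 + duty 6900.72 + delivery 1527.60 = 10109.22

Seller's account: CAD 130060.77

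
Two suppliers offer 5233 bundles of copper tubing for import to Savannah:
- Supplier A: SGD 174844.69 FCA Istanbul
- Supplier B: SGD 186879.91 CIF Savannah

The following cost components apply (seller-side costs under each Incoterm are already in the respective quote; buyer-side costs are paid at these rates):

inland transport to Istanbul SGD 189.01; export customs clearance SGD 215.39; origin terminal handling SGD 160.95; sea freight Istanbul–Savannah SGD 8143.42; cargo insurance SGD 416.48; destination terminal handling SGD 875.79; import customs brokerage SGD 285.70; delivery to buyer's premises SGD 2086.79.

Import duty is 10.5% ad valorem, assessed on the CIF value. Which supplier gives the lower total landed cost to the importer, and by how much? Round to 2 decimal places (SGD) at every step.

Supplier A (FCA):
CIF value = FCA price + origin terminal + freight + insurance = 174844.69 + 160.95 + 8143.42 + 416.48 = 183565.54
Import duty = 183565.54 × 10.5% = 19274.38
Buyer bears (A): 160.95 + 8143.42 + 416.48 + 875.79 + 285.70 + 2086.79 = 11969.13
Landed cost (A) = invoice 174844.69 + 11969.13 + duty 19274.38 = 206088.20
Supplier B (CIF):
The CIF price already equals the CIF value: 186879.91
Import duty = 186879.91 × 10.5% = 19622.39
Buyer bears (B): 875.79 + 285.70 + 2086.79 = 3248.28
Landed cost (B) = invoice 186879.91 + 3248.28 + duty 19622.39 = 209750.58
Difference = |206088.20 − 209750.58| = 3662.38

Supplier A is cheaper by SGD 3662.38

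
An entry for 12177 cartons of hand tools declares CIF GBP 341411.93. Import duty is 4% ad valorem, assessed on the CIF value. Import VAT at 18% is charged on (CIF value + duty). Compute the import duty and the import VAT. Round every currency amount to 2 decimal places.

Import duty = 341411.93 × 4% = 13656.48
VAT base = CIF + duty = 341411.93 + 13656.48 = 355068.41
Import VAT = 355068.41 × 18% = 63912.31

Import duty: GBP 13656.48; import VAT: GBP 63912.31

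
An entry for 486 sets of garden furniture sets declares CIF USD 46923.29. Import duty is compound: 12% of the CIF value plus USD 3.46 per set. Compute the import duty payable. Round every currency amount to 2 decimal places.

Ad valorem component: 46923.29 × 12% = 5630.79
Specific component: 486 × 3.46 = 1681.56
Import duty = 5630.79 + 1681.56 = 7312.35

Import duty: USD 7312.35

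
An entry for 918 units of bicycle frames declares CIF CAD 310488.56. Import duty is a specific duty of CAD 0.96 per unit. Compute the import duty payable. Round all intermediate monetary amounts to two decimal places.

Import duty: CAD 881.28

Import duty = 918 × 0.96 = 881.28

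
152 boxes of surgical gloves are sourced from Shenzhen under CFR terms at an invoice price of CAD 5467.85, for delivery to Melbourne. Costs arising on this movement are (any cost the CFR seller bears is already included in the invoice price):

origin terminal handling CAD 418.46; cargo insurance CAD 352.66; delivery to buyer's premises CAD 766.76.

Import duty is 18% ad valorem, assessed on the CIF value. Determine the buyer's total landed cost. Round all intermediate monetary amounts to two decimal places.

Total landed cost: CAD 7634.96

CFR: the seller pays costs through ocean freight to the destination port, but not insurance.
Already in the invoice (seller's account under CFR): origin terminal — exclude.
CIF value = CFR price + insurance = 5467.85 + 352.66 = 5820.51
Import duty = 5820.51 × 18% = 1047.69
Buyer bears: insurance 352.66 + delivery 766.76 + duty 1047.69 = 2167.11
Landed cost = invoice 5467.85 + 2167.11 = 7634.96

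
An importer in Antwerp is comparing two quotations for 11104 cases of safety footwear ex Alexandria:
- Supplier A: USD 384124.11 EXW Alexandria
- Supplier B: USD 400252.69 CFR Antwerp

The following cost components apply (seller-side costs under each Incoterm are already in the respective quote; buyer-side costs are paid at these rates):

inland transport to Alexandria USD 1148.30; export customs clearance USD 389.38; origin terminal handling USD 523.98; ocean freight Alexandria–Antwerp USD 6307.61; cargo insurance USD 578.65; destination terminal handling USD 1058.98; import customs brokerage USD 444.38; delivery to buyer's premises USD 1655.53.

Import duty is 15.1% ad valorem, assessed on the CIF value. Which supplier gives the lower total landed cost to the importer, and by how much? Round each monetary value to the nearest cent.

Supplier A (EXW):
CIF value = EXW price + inland to port + export clearance + origin terminal + freight + insurance = 384124.11 + 1148.30 + 389.38 + 523.98 + 6307.61 + 578.65 = 393072.03
Import duty = 393072.03 × 15.1% = 59353.88
Buyer bears (A): 1148.30 + 389.38 + 523.98 + 6307.61 + 578.65 + 1058.98 + 444.38 + 1655.53 = 12106.81
Landed cost (A) = invoice 384124.11 + 12106.81 + duty 59353.88 = 455584.80
Supplier B (CFR):
CIF value = CFR price + insurance = 400252.69 + 578.65 = 400831.34
Import duty = 400831.34 × 15.1% = 60525.53
Buyer bears (B): 578.65 + 1058.98 + 444.38 + 1655.53 = 3737.54
Landed cost (B) = invoice 400252.69 + 3737.54 + duty 60525.53 = 464515.76
Difference = |455584.80 − 464515.76| = 8930.96

Supplier A is cheaper by USD 8930.96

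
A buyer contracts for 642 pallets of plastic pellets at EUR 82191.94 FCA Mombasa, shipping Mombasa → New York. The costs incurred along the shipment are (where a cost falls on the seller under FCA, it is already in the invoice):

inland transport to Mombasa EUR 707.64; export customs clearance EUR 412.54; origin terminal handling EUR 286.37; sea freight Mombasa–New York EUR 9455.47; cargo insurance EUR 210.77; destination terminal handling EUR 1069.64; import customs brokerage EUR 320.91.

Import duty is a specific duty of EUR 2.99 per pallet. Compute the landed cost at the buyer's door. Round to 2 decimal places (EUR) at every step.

Total landed cost: EUR 95454.68

FCA: the seller delivers export-cleared goods to the carrier; the buyer bears costs from that point.
Already in the invoice (seller's account under FCA): inland to port, export clearance — exclude.
CIF value = FCA price + origin terminal + freight + insurance = 82191.94 + 286.37 + 9455.47 + 210.77 = 92144.55
Import duty = 642 × 2.99 = 1919.58
Buyer bears: origin terminal 286.37 + freight 9455.47 + insurance 210.77 + destination terminal 1069.64 + brokerage 320.91 + duty 1919.58 = 13262.74
Landed cost = invoice 82191.94 + 13262.74 = 95454.68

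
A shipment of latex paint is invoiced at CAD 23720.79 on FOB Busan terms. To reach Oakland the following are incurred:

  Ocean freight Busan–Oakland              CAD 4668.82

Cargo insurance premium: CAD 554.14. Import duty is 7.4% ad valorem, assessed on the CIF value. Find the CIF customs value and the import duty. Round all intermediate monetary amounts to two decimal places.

CIF value: CAD 28943.75; import duty: CAD 2141.84

CIF = FOB price + freight + insurance
CIF = 23720.79 + 4668.82 + 554.14 = 28943.75
Import duty = 28943.75 × 7.4% = 2141.84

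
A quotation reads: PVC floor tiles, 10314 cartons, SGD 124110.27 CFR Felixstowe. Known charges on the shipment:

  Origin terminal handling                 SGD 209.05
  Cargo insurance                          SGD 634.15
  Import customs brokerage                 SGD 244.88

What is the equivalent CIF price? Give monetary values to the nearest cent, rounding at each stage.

Not relevant to the conversion: origin terminal — on the seller under both CFR and CIF; already in the CFR price and stays in the CIF price. brokerage — on the buyer under both terms; not part of either seller's price.
From CFR to CIF, the seller additionally bears: insurance.
CIF price = 124110.27 + 634.15 = 124744.42

CIF price: SGD 124744.42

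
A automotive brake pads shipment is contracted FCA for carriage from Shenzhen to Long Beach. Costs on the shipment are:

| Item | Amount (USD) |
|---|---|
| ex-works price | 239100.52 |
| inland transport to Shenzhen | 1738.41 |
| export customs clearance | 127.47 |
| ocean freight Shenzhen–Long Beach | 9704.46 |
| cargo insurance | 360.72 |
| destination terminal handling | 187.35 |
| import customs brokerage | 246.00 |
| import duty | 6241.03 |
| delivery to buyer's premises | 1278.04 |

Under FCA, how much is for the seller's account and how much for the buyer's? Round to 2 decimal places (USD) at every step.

Seller: USD 240966.40; buyer: USD 18017.60

FCA: the seller delivers export-cleared goods to the carrier; the buyer bears costs from that point.
Seller's account: goods 239100.52 + inland to port 1738.41 + export clearance 127.47 = 240966.40
Buyer's account: freight 9704.46 + insurance 360.72 + destination terminal 187.35 + brokerage 246.00 + duty 6241.03 + delivery 1278.04 = 18017.60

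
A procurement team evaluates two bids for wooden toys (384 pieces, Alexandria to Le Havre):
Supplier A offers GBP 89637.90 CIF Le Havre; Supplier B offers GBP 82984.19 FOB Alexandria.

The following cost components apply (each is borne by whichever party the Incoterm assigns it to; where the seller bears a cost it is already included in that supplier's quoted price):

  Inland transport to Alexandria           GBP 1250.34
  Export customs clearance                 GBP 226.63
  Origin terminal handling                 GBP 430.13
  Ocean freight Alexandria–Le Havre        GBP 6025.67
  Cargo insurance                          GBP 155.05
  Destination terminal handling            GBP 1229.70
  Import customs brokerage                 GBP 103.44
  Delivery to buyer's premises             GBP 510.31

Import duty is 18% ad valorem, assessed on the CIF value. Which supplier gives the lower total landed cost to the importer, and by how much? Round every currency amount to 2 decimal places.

Supplier A (CIF):
The CIF price already equals the CIF value: 89637.90
Import duty = 89637.90 × 18% = 16134.82
Buyer bears (A): 1229.70 + 103.44 + 510.31 = 1843.45
Landed cost (A) = invoice 89637.90 + 1843.45 + duty 16134.82 = 107616.17
Supplier B (FOB):
CIF value = FOB price + freight + insurance = 82984.19 + 6025.67 + 155.05 = 89164.91
Import duty = 89164.91 × 18% = 16049.68
Buyer bears (B): 6025.67 + 155.05 + 1229.70 + 103.44 + 510.31 = 8024.17
Landed cost (B) = invoice 82984.19 + 8024.17 + duty 16049.68 = 107058.04
Difference = |107616.17 − 107058.04| = 558.13

Supplier B is cheaper by GBP 558.13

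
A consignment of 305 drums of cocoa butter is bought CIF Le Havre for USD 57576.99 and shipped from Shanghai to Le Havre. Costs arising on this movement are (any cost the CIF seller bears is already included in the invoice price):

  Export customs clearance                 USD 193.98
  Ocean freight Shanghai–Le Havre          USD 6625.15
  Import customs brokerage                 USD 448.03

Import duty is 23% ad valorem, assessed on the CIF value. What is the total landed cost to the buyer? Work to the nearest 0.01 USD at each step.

Total landed cost: USD 71267.73

CIF: the seller pays costs through ocean freight and marine insurance to the destination port.
Already in the invoice (seller's account under CIF): export clearance, freight — exclude.
The CIF price already equals the CIF value: 57576.99
Import duty = 57576.99 × 23% = 13242.71
Buyer bears: brokerage 448.03 + duty 13242.71 = 13690.74
Landed cost = invoice 57576.99 + 13690.74 = 71267.73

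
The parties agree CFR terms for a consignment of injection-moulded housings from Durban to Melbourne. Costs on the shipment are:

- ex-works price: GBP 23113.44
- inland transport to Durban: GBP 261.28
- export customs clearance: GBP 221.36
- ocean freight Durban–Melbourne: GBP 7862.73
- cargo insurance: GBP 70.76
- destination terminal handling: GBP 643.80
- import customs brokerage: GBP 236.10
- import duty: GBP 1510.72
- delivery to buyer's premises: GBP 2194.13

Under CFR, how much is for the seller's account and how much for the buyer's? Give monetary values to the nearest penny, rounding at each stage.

Seller: GBP 31458.81; buyer: GBP 4655.51

CFR: the seller pays costs through ocean freight to the destination port, but not insurance.
Seller's account: goods 23113.44 + inland to port 261.28 + export clearance 221.36 + freight 7862.73 = 31458.81
Buyer's account: insurance 70.76 + destination terminal 643.80 + brokerage 236.10 + duty 1510.72 + delivery 2194.13 = 4655.51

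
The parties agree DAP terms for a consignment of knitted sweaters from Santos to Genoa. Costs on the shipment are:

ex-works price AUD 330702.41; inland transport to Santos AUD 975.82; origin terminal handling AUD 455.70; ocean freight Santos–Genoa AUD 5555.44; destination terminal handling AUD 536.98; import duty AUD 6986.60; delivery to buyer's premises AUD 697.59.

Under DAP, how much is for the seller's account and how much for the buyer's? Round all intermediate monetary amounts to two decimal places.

Seller: AUD 338923.94; buyer: AUD 6986.60

DAP: the seller bears all costs to the named destination except import duty and clearance.
Seller's account: goods 330702.41 + inland to port 975.82 + origin terminal 455.70 + freight 5555.44 + destination terminal 536.98 + delivery 697.59 = 338923.94
Buyer's account: duty 6986.60 = 6986.60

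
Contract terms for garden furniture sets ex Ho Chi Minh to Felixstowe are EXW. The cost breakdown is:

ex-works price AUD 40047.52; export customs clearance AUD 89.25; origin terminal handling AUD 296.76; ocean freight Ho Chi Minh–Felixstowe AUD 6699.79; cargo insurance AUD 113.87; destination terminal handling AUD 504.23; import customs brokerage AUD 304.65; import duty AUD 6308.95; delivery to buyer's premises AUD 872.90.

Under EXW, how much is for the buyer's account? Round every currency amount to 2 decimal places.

EXW: the seller makes goods available at their premises; the buyer bears all onward costs.
Seller's account: goods 40047.52 = 40047.52
Buyer's account: export clearance 89.25 + origin terminal 296.76 + freight 6699.79 + insurance 113.87 + destination terminal 504.23 + brokerage 304.65 + duty 6308.95 + delivery 872.90 = 15190.40

Buyer's account: AUD 15190.40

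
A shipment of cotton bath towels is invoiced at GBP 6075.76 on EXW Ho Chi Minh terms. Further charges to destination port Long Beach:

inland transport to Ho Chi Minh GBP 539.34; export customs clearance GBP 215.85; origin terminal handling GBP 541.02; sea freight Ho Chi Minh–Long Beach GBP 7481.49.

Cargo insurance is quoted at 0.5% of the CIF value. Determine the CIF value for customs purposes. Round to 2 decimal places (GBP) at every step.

CIF value: GBP 14928.10

Let C be the CIF value. C = EXW price + pre-shipment costs + freight + 0.5% × C
C − 0.5% × C = 6075.76 + 539.34 + 215.85 + 541.02 + 7481.49
0.995 × C = 14853.46
C = 14853.46 / 0.995 = 14928.10
Insurance premium = 0.5% × 14928.10 = 74.64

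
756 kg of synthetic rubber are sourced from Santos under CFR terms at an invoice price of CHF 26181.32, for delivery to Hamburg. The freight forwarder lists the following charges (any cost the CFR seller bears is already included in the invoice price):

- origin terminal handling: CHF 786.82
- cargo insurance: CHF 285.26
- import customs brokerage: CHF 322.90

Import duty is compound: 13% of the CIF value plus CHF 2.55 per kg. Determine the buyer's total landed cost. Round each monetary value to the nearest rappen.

CFR: the seller pays costs through ocean freight to the destination port, but not insurance.
Already in the invoice (seller's account under CFR): origin terminal — exclude.
CIF value = CFR price + insurance = 26181.32 + 285.26 = 26466.58
Ad valorem component: 26466.58 × 13% = 3440.66
Specific component: 756 × 2.55 = 1927.80
Import duty = 3440.66 + 1927.80 = 5368.46
Buyer bears: insurance 285.26 + brokerage 322.90 + duty 5368.46 = 5976.62
Landed cost = invoice 26181.32 + 5976.62 = 32157.94

Total landed cost: CHF 32157.94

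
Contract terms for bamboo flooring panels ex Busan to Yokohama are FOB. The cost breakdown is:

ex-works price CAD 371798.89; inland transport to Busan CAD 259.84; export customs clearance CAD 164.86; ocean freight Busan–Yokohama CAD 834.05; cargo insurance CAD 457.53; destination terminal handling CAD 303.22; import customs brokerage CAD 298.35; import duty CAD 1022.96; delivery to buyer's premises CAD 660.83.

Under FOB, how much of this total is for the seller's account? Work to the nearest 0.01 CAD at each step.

Seller's account: CAD 372223.59

FOB: the seller bears costs until goods are on board at the origin port; the buyer bears freight, insurance and all costs thereafter.
Seller's account: goods 371798.89 + inland to port 259.84 + export clearance 164.86 = 372223.59
Buyer's account: freight 834.05 + insurance 457.53 + destination terminal 303.22 + brokerage 298.35 + duty 1022.96 + delivery 660.83 = 3576.94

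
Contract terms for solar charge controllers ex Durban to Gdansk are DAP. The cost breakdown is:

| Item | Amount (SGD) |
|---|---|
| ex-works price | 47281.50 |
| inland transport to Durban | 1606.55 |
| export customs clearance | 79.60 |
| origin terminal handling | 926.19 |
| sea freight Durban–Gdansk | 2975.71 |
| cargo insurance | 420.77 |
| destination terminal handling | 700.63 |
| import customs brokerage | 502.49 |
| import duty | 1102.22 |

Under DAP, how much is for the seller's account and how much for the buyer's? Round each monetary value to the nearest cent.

DAP: the seller bears all costs to the named destination except import duty and clearance.
Seller's account: goods 47281.50 + inland to port 1606.55 + export clearance 79.60 + origin terminal 926.19 + freight 2975.71 + insurance 420.77 + destination terminal 700.63 = 53990.95
Buyer's account: brokerage 502.49 + duty 1102.22 = 1604.71

Seller: SGD 53990.95; buyer: SGD 1604.71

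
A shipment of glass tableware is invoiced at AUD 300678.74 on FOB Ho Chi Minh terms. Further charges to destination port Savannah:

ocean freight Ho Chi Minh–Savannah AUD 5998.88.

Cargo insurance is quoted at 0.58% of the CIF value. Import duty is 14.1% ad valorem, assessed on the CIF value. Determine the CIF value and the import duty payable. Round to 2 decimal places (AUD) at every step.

CIF value: AUD 308466.73; import duty: AUD 43493.81

Let C be the CIF value. C = FOB price + freight + 0.58% × C
C − 0.58% × C = 300678.74 + 5998.88
0.9942 × C = 306677.62
C = 306677.62 / 0.9942 = 308466.73
Insurance premium = 0.58% × 308466.73 = 1789.11
Import duty = 308466.73 × 14.1% = 43493.81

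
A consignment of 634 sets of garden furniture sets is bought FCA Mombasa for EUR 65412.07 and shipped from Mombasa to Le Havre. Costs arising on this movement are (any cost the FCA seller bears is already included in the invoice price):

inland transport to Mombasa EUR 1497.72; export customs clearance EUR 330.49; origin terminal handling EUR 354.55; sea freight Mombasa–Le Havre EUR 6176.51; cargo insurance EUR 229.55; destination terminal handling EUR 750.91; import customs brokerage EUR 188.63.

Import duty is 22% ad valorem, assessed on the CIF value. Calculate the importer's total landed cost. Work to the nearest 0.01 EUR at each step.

FCA: the seller delivers export-cleared goods to the carrier; the buyer bears costs from that point.
Already in the invoice (seller's account under FCA): inland to port, export clearance — exclude.
CIF value = FCA price + origin terminal + freight + insurance = 65412.07 + 354.55 + 6176.51 + 229.55 = 72172.68
Import duty = 72172.68 × 22% = 15877.99
Buyer bears: origin terminal 354.55 + freight 6176.51 + insurance 229.55 + destination terminal 750.91 + brokerage 188.63 + duty 15877.99 = 23578.14
Landed cost = invoice 65412.07 + 23578.14 = 88990.21

Total landed cost: EUR 88990.21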